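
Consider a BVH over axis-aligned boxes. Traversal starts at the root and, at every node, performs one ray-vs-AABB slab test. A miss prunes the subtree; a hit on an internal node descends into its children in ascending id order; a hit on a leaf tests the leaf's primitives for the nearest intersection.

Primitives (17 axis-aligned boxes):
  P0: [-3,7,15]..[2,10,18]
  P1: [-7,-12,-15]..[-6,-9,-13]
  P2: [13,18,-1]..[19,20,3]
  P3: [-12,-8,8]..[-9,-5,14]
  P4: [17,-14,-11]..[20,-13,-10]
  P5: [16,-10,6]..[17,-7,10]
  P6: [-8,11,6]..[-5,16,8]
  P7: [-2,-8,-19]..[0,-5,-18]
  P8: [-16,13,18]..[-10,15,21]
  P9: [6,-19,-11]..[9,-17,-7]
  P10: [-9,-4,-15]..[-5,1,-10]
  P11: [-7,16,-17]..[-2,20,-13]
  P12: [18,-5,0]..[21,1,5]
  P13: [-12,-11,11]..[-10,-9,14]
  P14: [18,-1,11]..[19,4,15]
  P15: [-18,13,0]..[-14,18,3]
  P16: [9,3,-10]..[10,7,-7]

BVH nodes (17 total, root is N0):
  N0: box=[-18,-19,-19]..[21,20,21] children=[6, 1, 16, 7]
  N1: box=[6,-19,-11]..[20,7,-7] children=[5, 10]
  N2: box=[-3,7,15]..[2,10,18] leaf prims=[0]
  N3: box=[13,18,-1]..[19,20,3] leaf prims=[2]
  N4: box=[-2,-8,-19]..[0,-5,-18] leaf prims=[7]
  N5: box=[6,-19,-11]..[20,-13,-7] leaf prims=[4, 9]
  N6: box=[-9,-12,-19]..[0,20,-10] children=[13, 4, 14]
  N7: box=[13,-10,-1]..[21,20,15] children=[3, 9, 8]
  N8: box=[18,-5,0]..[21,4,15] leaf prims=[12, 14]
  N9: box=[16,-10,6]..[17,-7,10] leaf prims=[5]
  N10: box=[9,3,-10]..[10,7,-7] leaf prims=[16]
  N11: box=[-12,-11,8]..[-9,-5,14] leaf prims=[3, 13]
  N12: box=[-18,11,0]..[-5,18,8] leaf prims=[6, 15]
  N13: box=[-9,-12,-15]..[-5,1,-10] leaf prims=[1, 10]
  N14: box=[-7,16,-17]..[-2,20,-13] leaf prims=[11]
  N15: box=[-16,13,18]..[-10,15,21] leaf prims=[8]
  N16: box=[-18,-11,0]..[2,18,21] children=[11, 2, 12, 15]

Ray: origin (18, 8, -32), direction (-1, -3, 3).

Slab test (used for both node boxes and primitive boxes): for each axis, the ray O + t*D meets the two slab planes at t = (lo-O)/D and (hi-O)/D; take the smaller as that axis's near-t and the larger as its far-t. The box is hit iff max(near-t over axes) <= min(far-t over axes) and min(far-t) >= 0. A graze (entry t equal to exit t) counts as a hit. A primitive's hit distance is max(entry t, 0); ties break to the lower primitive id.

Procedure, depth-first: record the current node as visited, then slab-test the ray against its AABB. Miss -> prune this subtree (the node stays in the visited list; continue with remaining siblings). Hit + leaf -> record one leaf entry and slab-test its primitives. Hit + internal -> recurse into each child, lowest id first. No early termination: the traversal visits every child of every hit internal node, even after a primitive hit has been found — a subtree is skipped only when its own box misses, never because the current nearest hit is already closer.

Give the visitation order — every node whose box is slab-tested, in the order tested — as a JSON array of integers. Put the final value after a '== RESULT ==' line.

Trace the traversal:
N0 x:[-3,36] y:[-4,9] z:[13/3,53/3] -> hit [13/3,9], descend [1, 6, 7, 16]
  N1 x:[-2,12] y:[1/3,9] z:[7,25/3] -> hit [7,25/3], descend [5, 10]
    N5 x:[-2,12] y:[7,9] z:[7,25/3] -> hit [7,25/3] leaf, test {P4(miss), P9(miss)}
    N10 x:[8,9] y:[1/3,5/3] z:[22/3,25/3] -> miss, prune
  N6 x:[18,27] y:[-4,20/3] z:[13/3,22/3] -> miss, prune
  N7 x:[-3,5] y:[-4,6] z:[31/3,47/3] -> miss, prune
  N16 x:[16,36] y:[-10/3,19/3] z:[32/3,53/3] -> miss, prune

7 AABB tests over nodes [0, 1, 5, 10, 6, 7, 16]; 1 leaf entered; closest miss.

== RESULT ==
[0, 1, 5, 10, 6, 7, 16]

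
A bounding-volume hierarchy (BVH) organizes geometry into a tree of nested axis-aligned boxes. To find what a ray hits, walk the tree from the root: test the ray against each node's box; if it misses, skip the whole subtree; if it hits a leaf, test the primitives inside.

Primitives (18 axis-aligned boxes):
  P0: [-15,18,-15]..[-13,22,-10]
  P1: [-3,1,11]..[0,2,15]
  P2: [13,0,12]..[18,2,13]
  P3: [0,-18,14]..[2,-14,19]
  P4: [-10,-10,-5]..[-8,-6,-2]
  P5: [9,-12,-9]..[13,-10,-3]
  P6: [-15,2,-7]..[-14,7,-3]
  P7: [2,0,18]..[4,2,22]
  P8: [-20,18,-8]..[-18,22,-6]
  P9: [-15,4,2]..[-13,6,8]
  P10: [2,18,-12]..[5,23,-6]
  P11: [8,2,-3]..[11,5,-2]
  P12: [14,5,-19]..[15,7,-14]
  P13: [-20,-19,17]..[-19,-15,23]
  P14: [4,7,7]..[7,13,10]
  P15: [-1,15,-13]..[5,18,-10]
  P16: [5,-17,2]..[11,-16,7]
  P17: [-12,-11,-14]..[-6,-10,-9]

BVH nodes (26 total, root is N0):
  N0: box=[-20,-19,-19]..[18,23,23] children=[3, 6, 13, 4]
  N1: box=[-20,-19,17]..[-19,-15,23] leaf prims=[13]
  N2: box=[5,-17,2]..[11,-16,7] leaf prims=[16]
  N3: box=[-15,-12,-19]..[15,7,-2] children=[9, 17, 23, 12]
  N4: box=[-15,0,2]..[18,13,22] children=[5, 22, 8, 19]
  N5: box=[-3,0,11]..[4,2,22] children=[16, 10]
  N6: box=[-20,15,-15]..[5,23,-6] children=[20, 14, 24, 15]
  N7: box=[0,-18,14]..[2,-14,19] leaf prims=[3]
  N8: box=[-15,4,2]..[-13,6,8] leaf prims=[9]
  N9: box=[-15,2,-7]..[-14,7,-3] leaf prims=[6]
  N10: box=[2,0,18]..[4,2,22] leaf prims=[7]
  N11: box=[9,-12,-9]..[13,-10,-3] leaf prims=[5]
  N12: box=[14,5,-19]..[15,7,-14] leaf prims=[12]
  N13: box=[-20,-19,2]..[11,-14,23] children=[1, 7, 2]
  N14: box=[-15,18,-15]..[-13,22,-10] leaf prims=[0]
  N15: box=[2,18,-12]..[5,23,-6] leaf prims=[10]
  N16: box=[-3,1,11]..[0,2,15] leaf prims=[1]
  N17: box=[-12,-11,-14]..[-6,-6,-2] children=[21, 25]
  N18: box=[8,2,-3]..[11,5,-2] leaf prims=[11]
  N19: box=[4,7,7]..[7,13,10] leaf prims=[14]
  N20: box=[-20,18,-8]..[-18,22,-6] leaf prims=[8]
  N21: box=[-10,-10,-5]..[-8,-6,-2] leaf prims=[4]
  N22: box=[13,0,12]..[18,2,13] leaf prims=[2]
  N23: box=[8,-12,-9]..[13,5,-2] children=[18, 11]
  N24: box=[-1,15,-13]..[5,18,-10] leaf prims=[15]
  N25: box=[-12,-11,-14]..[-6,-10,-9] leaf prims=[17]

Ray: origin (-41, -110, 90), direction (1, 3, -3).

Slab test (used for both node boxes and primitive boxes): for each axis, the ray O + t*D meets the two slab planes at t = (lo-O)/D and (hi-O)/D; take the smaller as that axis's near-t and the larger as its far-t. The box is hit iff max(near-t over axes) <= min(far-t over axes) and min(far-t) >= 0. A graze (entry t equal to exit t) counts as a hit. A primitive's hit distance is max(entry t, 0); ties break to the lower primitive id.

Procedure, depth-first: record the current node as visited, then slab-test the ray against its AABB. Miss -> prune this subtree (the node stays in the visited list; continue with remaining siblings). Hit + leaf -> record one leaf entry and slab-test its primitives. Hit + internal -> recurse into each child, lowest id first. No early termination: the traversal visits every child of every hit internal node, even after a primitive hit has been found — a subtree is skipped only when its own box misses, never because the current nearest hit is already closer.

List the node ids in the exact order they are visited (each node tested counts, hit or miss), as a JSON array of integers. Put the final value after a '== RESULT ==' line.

Walk:
N0 x:[21,59] y:[91/3,133/3] z:[67/3,109/3] -> hit [91/3,109/3], descend [3, 4, 6, 13]
  N3 x:[26,56] y:[98/3,39] z:[92/3,109/3] -> hit [98/3,109/3], descend [9, 12, 17, 23]
    N9 x:[26,27] y:[112/3,39] z:[31,97/3] -> miss, prune
    N12 x:[55,56] y:[115/3,39] z:[104/3,109/3] -> miss, prune
    N17 x:[29,35] y:[33,104/3] z:[92/3,104/3] -> hit [33,104/3], descend [21, 25]
      N21 x:[31,33] y:[100/3,104/3] z:[92/3,95/3] -> miss, prune
      N25 x:[29,35] y:[33,100/3] z:[33,104/3] -> hit [33,100/3] leaf, test {P17@t=33}
    N23 x:[49,54] y:[98/3,115/3] z:[92/3,33] -> miss, prune
  N4 x:[26,59] y:[110/3,41] z:[68/3,88/3] -> miss, prune
  N6 x:[21,46] y:[125/3,133/3] z:[32,35] -> miss, prune
  N13 x:[21,52] y:[91/3,32] z:[67/3,88/3] -> miss, prune

Visited [0, 3, 9, 12, 17, 21, 25, 23, 4, 6, 13]. Tests: 11 box, 1 leaf. Nearest: P17.

== RESULT ==
[0, 3, 9, 12, 17, 21, 25, 23, 4, 6, 13]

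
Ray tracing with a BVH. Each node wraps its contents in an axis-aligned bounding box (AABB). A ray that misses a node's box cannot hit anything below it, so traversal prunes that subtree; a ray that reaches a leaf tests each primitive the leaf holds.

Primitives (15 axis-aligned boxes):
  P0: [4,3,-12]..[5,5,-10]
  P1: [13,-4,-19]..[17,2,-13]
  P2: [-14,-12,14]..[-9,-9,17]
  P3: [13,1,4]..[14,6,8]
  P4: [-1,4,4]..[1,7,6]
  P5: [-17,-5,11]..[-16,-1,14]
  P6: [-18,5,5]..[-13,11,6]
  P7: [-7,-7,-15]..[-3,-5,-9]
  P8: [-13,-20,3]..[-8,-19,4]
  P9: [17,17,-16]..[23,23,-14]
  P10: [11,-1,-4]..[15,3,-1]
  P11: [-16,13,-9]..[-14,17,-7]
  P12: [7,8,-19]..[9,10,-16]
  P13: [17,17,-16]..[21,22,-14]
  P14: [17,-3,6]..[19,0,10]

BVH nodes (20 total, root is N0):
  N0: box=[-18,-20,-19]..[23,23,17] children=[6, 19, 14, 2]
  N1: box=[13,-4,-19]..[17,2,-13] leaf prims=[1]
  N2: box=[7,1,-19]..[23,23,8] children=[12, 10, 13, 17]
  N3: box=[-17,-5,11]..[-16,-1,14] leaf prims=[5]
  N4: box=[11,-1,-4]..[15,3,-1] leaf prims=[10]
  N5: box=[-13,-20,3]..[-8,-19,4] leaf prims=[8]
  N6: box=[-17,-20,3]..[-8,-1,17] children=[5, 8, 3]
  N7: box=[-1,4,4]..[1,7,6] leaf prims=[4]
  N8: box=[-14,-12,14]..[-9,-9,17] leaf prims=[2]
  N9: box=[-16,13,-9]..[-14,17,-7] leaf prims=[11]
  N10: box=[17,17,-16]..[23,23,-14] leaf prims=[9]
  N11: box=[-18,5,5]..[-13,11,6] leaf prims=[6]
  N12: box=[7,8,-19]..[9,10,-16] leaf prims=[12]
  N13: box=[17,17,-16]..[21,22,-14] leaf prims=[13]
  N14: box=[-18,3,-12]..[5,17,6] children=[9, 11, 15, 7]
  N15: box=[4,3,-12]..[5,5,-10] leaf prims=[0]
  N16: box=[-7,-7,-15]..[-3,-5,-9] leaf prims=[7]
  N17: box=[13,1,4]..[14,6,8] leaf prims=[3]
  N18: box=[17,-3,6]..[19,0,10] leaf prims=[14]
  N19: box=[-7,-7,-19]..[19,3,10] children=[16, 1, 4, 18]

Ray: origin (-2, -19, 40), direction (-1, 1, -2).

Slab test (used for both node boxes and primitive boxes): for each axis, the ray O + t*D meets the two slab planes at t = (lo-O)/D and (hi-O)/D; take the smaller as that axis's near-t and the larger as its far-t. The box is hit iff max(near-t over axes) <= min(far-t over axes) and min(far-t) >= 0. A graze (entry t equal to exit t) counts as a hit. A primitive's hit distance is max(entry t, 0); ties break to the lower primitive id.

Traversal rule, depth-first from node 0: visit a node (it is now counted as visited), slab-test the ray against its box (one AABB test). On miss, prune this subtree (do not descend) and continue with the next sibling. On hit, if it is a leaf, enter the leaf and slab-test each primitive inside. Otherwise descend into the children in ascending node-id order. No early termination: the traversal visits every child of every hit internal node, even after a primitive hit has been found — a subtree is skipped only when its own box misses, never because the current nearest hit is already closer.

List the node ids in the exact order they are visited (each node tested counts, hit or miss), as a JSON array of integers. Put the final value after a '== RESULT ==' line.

Trace the traversal:
N0 x:[-25,16] y:[-1,42] z:[23/2,59/2] -> hit [23/2,16], descend [2, 6, 14, 19]
  N2 x:[-25,-9] y:[20,42] z:[16,59/2] -> miss, prune
  N6 x:[6,15] y:[-1,18] z:[23/2,37/2] -> hit [23/2,15], descend [3, 5, 8]
    N3 x:[14,15] y:[14,18] z:[13,29/2] -> hit [14,29/2] leaf, test {P5@t=14}
    N5 x:[6,11] y:[-1,0] z:[18,37/2] -> miss, prune
    N8 x:[7,12] y:[7,10] z:[23/2,13] -> miss, prune
  N14 x:[-7,16] y:[22,36] z:[17,26] -> miss, prune
  N19 x:[-21,5] y:[12,22] z:[15,59/2] -> miss, prune

Visited [0, 2, 6, 3, 5, 8, 14, 19]. Tests: 8 box, 1 leaf. Nearest: P5.

== RESULT ==
[0, 2, 6, 3, 5, 8, 14, 19]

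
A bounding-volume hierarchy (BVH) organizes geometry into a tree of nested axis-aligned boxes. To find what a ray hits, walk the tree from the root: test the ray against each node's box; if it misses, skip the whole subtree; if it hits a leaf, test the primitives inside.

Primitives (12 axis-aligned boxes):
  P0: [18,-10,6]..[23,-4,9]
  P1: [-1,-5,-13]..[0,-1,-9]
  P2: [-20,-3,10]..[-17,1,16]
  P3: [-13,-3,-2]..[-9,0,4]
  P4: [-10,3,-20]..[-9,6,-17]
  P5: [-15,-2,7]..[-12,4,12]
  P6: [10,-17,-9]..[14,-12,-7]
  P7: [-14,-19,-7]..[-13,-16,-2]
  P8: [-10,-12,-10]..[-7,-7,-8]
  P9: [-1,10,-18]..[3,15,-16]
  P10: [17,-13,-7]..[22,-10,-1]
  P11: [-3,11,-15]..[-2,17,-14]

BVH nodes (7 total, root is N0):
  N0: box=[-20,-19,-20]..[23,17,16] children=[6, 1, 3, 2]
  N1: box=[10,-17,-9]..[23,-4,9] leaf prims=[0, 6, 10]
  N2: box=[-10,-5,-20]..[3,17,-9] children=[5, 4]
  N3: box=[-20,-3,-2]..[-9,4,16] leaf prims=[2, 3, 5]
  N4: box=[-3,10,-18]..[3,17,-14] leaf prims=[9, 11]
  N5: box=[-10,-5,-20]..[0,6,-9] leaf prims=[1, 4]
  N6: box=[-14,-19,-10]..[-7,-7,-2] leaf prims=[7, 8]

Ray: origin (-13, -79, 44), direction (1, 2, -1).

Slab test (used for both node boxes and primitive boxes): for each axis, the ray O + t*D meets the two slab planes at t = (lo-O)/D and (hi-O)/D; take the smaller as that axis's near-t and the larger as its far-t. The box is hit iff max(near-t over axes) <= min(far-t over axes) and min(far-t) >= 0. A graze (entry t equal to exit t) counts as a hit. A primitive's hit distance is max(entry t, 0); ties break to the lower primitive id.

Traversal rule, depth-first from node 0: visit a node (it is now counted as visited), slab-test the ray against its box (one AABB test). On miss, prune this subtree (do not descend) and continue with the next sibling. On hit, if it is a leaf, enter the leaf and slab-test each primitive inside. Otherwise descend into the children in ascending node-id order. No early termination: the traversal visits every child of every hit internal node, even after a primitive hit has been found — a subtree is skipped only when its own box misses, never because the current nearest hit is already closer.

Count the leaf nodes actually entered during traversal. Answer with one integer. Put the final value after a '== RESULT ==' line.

Walk:
N0 x:[-7,36] y:[30,48] z:[28,64] -> hit [30,36], descend [1, 2, 3, 6]
  N1 x:[23,36] y:[31,75/2] z:[35,53] -> hit [35,36] leaf, test {P0@t=35, P6(miss), P10(miss)}
  N2 x:[3,16] y:[37,48] z:[53,64] -> miss, prune
  N3 x:[-7,4] y:[38,83/2] z:[28,46] -> miss, prune
  N6 x:[-1,6] y:[30,36] z:[46,54] -> miss, prune

5 AABB tests over nodes [0, 1, 2, 3, 6]; 1 leaf entered; closest P0.

== RESULT ==
1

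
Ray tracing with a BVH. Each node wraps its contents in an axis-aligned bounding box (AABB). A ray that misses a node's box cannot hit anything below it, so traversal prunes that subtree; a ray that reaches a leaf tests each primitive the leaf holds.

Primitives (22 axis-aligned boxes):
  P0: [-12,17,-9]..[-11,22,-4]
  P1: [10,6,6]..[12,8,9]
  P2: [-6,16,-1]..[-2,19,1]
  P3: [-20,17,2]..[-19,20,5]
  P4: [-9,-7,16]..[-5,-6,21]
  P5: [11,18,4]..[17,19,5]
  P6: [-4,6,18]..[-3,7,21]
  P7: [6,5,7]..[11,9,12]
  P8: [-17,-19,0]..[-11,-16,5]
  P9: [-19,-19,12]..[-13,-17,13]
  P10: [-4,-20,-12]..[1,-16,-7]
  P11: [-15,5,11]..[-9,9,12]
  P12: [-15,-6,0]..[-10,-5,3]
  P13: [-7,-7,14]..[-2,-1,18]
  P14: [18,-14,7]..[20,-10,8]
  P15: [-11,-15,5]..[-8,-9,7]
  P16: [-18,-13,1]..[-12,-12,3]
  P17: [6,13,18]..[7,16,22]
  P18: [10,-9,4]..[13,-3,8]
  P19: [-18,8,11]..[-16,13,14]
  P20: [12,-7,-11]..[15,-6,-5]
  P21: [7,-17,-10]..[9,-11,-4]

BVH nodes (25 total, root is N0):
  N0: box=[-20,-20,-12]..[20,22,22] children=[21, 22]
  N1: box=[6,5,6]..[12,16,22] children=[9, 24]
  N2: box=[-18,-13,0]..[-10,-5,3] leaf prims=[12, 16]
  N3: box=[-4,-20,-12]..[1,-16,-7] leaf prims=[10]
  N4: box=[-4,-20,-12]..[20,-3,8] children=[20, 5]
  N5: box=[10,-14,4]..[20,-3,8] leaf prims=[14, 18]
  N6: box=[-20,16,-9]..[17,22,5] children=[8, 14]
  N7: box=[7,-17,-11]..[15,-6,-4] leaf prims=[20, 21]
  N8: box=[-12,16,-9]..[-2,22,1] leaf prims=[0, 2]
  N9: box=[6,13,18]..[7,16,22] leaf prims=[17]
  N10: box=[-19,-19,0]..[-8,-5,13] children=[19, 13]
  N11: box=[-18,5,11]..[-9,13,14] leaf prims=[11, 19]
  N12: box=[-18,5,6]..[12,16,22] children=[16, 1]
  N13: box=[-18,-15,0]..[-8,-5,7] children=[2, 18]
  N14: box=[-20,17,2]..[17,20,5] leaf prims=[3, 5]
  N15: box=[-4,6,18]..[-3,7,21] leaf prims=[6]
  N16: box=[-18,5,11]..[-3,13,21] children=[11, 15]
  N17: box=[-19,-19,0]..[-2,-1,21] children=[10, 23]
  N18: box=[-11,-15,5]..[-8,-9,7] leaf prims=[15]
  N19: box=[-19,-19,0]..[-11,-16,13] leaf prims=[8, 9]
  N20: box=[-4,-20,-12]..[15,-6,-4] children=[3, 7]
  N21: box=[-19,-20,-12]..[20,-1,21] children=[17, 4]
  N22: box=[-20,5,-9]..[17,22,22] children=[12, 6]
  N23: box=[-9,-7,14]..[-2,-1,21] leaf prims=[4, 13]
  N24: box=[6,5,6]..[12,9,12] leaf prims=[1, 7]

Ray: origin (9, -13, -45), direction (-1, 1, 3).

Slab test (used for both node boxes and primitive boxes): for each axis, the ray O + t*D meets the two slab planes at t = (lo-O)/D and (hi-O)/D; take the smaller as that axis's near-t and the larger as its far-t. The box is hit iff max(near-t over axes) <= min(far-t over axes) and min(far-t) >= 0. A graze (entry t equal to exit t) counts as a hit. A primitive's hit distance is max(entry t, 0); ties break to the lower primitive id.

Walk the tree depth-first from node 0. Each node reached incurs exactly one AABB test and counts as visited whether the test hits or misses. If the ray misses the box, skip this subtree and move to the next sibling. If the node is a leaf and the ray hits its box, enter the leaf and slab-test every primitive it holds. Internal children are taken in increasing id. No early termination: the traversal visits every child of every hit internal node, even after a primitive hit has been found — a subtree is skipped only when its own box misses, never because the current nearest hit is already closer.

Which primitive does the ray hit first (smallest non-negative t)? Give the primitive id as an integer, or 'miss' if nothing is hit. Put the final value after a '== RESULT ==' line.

Walk:
N0 x:[-11,29] y:[-7,35] z:[11,67/3] -> hit [11,67/3], descend [21, 22]
  N21 x:[-11,28] y:[-7,12] z:[11,22] -> hit [11,12], descend [4, 17]
    N4 x:[-11,13] y:[-7,10] z:[11,53/3] -> miss, prune
    N17 x:[11,28] y:[-6,12] z:[15,22] -> miss, prune
  N22 x:[-8,29] y:[18,35] z:[12,67/3] -> hit [18,67/3], descend [6, 12]
    N6 x:[-8,29] y:[29,35] z:[12,50/3] -> miss, prune
    N12 x:[-3,27] y:[18,29] z:[17,67/3] -> hit [18,67/3], descend [1, 16]
      N1 x:[-3,3] y:[18,29] z:[17,67/3] -> miss, prune
      N16 x:[12,27] y:[18,26] z:[56/3,22] -> hit [56/3,22], descend [11, 15]
        N11 x:[18,27] y:[18,26] z:[56/3,59/3] -> hit [56/3,59/3] leaf, test {P11@t=56/3, P19(miss)}
        N15 x:[12,13] y:[19,20] z:[21,22] -> miss, prune

Visited [0, 21, 4, 17, 22, 6, 12, 1, 16, 11, 15]. Tests: 11 box, 1 leaf. Nearest: P11.

== RESULT ==
11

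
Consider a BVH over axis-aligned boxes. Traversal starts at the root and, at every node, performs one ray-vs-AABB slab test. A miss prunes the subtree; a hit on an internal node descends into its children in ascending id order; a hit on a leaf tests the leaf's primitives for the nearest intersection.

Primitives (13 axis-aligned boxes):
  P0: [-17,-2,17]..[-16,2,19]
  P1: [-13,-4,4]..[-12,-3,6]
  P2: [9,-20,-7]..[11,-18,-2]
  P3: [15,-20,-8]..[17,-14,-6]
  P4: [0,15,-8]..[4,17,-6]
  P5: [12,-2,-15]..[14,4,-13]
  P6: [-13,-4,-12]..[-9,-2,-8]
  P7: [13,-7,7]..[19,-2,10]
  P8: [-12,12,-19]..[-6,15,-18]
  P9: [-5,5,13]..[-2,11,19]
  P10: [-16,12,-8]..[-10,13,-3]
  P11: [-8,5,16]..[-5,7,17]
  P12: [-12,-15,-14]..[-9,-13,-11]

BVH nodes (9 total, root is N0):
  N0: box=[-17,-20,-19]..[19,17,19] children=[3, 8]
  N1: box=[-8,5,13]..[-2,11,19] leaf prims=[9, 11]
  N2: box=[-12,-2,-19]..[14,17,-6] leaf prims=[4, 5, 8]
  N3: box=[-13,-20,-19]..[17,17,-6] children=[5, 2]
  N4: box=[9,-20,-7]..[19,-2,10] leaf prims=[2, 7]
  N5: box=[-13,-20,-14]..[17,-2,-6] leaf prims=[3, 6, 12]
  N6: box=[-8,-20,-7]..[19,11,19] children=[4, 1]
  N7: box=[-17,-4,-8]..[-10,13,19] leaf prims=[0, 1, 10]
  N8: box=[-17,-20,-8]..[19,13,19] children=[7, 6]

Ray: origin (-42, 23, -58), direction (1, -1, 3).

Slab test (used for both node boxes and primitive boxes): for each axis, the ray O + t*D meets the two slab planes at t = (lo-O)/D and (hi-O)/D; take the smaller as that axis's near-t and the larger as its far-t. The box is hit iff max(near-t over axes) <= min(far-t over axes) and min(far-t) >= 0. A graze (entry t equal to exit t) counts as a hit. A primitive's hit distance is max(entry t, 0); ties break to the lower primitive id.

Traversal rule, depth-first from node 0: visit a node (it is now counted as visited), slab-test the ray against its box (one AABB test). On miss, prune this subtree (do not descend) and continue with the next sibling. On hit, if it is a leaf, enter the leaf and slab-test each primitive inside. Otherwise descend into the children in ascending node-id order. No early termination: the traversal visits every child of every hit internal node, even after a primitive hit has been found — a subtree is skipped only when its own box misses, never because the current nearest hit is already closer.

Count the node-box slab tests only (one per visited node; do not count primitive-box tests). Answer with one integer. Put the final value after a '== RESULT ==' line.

Traverse from the root:
N0 x:[25,61] y:[6,43] z:[13,77/3] -> hit [25,77/3], descend [3, 8]
  N3 x:[29,59] y:[6,43] z:[13,52/3] -> miss, prune
  N8 x:[25,61] y:[10,43] z:[50/3,77/3] -> hit [25,77/3], descend [6, 7]
    N6 x:[34,61] y:[12,43] z:[17,77/3] -> miss, prune
    N7 x:[25,32] y:[10,27] z:[50/3,77/3] -> hit [25,77/3] leaf, test {P0@t=25, P1(miss), P10(miss)}

5 AABB tests over nodes [0, 3, 8, 6, 7]; 1 leaf entered; closest P0.

== RESULT ==
5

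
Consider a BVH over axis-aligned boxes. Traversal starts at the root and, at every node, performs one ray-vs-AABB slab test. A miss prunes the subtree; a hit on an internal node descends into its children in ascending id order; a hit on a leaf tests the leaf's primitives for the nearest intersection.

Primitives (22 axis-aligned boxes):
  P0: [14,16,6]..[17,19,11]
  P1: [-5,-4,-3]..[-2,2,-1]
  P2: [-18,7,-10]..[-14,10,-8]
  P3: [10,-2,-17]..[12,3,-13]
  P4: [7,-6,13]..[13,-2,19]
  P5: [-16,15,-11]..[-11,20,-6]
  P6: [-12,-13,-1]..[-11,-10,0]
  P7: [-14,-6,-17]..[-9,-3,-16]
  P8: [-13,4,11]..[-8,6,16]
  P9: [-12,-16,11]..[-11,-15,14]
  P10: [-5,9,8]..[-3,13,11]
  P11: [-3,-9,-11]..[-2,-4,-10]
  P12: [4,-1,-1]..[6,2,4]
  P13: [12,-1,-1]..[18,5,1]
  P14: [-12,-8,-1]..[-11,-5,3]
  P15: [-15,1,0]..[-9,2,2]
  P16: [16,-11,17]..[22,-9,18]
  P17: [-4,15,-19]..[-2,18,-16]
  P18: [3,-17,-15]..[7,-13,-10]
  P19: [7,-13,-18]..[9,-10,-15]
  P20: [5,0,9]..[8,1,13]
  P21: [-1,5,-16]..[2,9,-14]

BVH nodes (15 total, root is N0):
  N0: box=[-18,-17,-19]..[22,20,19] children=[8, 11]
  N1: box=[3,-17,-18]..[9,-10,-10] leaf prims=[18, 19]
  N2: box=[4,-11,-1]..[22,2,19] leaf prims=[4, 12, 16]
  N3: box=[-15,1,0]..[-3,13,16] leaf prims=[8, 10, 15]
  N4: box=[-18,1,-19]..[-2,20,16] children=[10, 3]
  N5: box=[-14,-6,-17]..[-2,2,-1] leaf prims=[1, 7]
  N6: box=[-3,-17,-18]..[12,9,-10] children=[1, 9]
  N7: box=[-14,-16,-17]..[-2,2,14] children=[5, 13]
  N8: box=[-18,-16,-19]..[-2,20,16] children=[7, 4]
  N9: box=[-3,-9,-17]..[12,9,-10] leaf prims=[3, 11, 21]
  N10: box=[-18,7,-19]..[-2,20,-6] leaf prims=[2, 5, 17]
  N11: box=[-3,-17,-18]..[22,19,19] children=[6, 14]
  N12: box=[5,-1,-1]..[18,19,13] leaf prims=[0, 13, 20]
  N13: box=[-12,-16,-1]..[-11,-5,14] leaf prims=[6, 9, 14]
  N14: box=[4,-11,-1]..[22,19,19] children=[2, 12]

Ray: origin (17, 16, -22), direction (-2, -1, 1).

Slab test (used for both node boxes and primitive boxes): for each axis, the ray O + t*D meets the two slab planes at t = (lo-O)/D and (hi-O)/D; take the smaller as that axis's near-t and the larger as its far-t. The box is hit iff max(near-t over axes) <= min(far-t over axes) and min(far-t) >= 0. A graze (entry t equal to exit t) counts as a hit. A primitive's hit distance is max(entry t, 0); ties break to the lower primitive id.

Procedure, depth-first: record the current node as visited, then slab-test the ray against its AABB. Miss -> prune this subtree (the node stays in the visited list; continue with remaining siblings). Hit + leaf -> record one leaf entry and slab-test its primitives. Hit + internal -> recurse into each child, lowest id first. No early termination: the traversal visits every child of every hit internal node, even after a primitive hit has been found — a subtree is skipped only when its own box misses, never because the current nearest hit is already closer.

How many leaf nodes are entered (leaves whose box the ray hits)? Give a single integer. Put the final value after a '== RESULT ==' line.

Traverse from the root:
N0 x:[-5/2,35/2] y:[-4,33] z:[3,41] -> hit [3,35/2], descend [8, 11]
  N8 x:[19/2,35/2] y:[-4,32] z:[3,38] -> hit [19/2,35/2], descend [4, 7]
    N4 x:[19/2,35/2] y:[-4,15] z:[3,38] -> hit [19/2,15], descend [3, 10]
      N3 x:[10,16] y:[3,15] z:[22,38] -> miss, prune
      N10 x:[19/2,35/2] y:[-4,9] z:[3,16] -> miss, prune
    N7 x:[19/2,31/2] y:[14,32] z:[5,36] -> hit [14,31/2], descend [5, 13]
      N5 x:[19/2,31/2] y:[14,22] z:[5,21] -> hit [14,31/2] leaf, test {P1(miss), P7(miss)}
      N13 x:[14,29/2] y:[21,32] z:[21,36] -> miss, prune
  N11 x:[-5/2,10] y:[-3,33] z:[4,41] -> hit [4,10], descend [6, 14]
    N6 x:[5/2,10] y:[7,33] z:[4,12] -> hit [7,10], descend [1, 9]
      N1 x:[4,7] y:[26,33] z:[4,12] -> miss, prune
      N9 x:[5/2,10] y:[7,25] z:[5,12] -> hit [7,10] leaf, test {P3(miss), P11(miss), P21@t=15/2}
    N14 x:[-5/2,13/2] y:[-3,27] z:[21,41] -> miss, prune

Summary -> nodes [0, 8, 4, 3, 10, 7, 5, 13, 11, 6, 1, 9, 14]; box-tests=13; leaf-entries=2; first=P21

== RESULT ==
2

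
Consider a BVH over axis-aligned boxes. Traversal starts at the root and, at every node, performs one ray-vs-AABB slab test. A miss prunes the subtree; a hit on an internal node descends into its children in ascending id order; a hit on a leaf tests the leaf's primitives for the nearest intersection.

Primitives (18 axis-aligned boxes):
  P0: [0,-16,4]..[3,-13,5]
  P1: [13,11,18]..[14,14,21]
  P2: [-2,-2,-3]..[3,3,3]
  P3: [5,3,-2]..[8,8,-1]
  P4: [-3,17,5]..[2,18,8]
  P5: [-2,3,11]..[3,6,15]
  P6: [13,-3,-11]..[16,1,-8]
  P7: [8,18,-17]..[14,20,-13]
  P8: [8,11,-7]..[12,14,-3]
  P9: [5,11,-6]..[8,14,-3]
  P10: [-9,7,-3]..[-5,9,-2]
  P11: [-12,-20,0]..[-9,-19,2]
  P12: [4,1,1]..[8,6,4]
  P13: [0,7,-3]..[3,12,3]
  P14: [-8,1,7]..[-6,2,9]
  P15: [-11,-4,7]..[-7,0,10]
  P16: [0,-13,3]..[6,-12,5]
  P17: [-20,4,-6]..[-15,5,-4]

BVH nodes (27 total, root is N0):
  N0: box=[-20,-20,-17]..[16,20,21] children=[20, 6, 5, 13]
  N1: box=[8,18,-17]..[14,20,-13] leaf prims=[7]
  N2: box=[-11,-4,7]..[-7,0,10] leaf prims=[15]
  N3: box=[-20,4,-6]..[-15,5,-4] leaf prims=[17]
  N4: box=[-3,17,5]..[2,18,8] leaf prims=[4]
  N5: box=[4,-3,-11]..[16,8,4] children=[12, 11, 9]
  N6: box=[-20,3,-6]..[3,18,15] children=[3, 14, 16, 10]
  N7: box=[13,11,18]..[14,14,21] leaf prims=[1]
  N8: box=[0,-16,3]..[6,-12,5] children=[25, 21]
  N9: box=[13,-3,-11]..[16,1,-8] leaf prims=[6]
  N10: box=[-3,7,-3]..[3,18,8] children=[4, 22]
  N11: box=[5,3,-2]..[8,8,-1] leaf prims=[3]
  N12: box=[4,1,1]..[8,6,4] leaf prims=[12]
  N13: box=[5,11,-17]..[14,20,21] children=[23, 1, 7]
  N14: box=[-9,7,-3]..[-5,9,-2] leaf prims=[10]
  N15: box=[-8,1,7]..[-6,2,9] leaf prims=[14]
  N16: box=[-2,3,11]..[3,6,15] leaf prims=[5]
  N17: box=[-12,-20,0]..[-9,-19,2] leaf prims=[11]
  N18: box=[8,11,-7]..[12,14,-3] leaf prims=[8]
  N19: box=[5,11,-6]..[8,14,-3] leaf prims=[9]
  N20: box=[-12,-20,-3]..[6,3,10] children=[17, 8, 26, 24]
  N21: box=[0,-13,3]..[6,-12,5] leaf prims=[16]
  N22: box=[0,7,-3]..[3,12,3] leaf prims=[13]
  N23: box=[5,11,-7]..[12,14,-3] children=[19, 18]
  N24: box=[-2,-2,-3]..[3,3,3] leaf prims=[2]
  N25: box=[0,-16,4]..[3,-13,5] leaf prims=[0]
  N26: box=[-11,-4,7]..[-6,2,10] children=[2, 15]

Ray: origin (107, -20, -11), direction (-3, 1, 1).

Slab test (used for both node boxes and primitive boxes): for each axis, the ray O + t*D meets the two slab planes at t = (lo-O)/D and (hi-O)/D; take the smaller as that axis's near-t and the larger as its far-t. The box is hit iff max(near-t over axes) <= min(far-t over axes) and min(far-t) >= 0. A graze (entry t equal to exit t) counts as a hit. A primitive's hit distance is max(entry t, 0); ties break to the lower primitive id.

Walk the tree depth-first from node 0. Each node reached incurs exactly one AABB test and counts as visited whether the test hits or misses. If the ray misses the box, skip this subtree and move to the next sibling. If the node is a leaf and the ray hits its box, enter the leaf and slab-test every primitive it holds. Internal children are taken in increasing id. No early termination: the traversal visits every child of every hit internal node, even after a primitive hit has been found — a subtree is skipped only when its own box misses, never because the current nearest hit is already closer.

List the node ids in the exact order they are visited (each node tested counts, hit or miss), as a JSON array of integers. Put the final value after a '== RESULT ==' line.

Trace the traversal:
N0 x:[91/3,127/3] y:[0,40] z:[-6,32] -> hit [91/3,32], descend [5, 6, 13, 20]
  N5 x:[91/3,103/3] y:[17,28] z:[0,15] -> miss, prune
  N6 x:[104/3,127/3] y:[23,38] z:[5,26] -> miss, prune
  N13 x:[31,34] y:[31,40] z:[-6,32] -> hit [31,32], descend [1, 7, 23]
    N1 x:[31,33] y:[38,40] z:[-6,-2] -> miss, prune
    N7 x:[31,94/3] y:[31,34] z:[29,32] -> hit [31,94/3] leaf, test {P1@t=31}
    N23 x:[95/3,34] y:[31,34] z:[4,8] -> miss, prune
  N20 x:[101/3,119/3] y:[0,23] z:[8,21] -> miss, prune

8 AABB tests over nodes [0, 5, 6, 13, 1, 7, 23, 20]; 1 leaf entered; closest P1.

== RESULT ==
[0, 5, 6, 13, 1, 7, 23, 20]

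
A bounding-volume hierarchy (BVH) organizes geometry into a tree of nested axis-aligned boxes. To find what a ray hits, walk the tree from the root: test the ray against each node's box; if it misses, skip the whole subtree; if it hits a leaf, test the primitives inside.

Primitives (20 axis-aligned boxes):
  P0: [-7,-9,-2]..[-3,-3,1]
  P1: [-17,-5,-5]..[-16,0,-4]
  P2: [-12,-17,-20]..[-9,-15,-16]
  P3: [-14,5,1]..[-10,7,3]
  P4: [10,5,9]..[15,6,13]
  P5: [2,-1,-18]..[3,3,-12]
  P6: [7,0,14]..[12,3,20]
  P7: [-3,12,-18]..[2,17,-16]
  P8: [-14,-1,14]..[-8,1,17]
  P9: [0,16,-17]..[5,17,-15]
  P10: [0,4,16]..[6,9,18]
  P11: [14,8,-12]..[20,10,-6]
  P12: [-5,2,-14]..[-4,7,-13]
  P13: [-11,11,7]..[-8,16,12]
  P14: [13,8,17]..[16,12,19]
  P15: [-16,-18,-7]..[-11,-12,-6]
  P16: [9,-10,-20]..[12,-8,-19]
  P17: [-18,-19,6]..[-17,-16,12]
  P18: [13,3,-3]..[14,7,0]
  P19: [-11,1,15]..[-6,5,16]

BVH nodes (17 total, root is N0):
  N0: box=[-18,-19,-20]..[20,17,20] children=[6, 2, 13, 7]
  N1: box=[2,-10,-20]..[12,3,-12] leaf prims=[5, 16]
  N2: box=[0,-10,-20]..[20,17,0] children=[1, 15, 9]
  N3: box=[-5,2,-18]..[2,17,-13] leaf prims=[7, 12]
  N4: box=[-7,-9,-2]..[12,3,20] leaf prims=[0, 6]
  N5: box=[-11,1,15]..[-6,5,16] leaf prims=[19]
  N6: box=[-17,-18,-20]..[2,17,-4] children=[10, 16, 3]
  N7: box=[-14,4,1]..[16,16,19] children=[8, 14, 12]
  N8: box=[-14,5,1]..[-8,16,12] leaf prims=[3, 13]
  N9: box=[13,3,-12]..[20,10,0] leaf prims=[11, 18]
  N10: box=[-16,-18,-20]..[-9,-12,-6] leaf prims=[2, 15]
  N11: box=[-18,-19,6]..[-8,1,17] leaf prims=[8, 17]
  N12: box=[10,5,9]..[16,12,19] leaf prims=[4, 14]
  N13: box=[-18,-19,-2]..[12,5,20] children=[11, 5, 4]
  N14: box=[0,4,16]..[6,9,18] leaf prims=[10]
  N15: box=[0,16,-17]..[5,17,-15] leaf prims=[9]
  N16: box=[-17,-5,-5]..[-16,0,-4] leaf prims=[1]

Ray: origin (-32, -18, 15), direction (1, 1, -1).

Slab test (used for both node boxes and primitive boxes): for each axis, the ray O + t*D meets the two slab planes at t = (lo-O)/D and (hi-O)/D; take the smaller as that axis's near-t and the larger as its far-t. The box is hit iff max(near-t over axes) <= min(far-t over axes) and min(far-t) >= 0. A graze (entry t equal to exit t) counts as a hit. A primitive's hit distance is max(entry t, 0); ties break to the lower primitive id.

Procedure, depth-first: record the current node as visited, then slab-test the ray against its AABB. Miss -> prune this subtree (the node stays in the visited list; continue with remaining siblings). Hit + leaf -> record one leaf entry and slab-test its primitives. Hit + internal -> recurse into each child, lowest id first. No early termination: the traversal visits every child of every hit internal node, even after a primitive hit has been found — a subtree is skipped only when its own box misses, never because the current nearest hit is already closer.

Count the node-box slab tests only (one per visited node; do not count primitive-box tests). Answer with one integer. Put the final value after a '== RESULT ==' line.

Traverse from the root:
N0 x:[14,52] y:[-1,35] z:[-5,35] -> hit [14,35], descend [2, 6, 7, 13]
  N2 x:[32,52] y:[8,35] z:[15,35] -> hit [32,35], descend [1, 9, 15]
    N1 x:[34,44] y:[8,21] z:[27,35] -> miss, prune
    N9 x:[45,52] y:[21,28] z:[15,27] -> miss, prune
    N15 x:[32,37] y:[34,35] z:[30,32] -> miss, prune
  N6 x:[15,34] y:[0,35] z:[19,35] -> hit [19,34], descend [3, 10, 16]
    N3 x:[27,34] y:[20,35] z:[28,33] -> hit [28,33] leaf, test {P7@t=31, P12(miss)}
    N10 x:[16,23] y:[0,6] z:[21,35] -> miss, prune
    N16 x:[15,16] y:[13,18] z:[19,20] -> miss, prune
  N7 x:[18,48] y:[22,34] z:[-4,14] -> miss, prune
  N13 x:[14,44] y:[-1,23] z:[-5,17] -> hit [14,17], descend [4, 5, 11]
    N4 x:[25,44] y:[9,21] z:[-5,17] -> miss, prune
    N5 x:[21,26] y:[19,23] z:[-1,0] -> miss, prune
    N11 x:[14,24] y:[-1,19] z:[-2,9] -> miss, prune

Summary -> nodes [0, 2, 1, 9, 15, 6, 3, 10, 16, 7, 13, 4, 5, 11]; box-tests=14; leaf-entries=1; first=P7

== RESULT ==
14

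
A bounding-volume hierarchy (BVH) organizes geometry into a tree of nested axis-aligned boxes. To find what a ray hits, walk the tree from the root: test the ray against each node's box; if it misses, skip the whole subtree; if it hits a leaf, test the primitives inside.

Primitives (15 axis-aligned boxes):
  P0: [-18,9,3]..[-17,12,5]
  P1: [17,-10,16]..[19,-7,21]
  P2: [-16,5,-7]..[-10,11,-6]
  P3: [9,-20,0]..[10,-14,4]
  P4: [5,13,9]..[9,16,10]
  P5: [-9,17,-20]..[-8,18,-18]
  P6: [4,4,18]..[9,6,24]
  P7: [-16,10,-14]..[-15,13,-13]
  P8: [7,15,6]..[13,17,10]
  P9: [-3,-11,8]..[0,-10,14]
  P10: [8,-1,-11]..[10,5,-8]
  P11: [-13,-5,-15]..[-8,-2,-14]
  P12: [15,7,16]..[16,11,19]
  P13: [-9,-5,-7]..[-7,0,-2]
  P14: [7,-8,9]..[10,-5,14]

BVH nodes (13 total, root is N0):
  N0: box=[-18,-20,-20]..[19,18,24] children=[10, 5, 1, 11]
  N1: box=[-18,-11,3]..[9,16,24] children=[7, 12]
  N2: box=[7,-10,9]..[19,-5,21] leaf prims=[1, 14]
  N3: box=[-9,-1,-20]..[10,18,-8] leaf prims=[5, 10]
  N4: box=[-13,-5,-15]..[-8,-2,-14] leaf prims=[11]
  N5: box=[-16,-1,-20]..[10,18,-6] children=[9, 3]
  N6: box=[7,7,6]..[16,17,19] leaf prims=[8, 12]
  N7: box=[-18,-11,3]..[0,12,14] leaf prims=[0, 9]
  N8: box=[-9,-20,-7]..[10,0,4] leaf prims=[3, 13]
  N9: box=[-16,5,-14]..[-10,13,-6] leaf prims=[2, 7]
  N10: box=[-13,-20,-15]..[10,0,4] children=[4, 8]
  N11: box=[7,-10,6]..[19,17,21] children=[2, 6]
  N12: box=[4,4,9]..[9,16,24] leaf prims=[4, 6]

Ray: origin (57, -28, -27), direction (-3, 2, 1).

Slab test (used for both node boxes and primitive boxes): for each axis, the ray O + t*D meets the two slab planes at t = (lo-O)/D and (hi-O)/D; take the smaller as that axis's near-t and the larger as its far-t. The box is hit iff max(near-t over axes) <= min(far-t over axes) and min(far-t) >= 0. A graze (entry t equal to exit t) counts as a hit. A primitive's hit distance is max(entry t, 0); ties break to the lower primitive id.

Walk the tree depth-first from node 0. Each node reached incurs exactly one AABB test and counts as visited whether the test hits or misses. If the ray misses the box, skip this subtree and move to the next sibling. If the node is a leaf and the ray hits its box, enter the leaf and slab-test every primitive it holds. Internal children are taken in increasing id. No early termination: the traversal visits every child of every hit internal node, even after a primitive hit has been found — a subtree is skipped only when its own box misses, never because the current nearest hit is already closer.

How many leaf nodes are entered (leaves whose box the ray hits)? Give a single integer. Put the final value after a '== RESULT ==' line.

Trace the traversal:
N0 x:[38/3,25] y:[4,23] z:[7,51] -> hit [38/3,23], descend [1, 5, 10, 11]
  N1 x:[16,25] y:[17/2,22] z:[30,51] -> miss, prune
  N5 x:[47/3,73/3] y:[27/2,23] z:[7,21] -> hit [47/3,21], descend [3, 9]
    N3 x:[47/3,22] y:[27/2,23] z:[7,19] -> hit [47/3,19] leaf, test {P5(miss), P10@t=16}
    N9 x:[67/3,73/3] y:[33/2,41/2] z:[13,21] -> miss, prune
  N10 x:[47/3,70/3] y:[4,14] z:[12,31] -> miss, prune
  N11 x:[38/3,50/3] y:[9,45/2] z:[33,48] -> miss, prune

Summary -> nodes [0, 1, 5, 3, 9, 10, 11]; box-tests=7; leaf-entries=1; first=P10

== RESULT ==
1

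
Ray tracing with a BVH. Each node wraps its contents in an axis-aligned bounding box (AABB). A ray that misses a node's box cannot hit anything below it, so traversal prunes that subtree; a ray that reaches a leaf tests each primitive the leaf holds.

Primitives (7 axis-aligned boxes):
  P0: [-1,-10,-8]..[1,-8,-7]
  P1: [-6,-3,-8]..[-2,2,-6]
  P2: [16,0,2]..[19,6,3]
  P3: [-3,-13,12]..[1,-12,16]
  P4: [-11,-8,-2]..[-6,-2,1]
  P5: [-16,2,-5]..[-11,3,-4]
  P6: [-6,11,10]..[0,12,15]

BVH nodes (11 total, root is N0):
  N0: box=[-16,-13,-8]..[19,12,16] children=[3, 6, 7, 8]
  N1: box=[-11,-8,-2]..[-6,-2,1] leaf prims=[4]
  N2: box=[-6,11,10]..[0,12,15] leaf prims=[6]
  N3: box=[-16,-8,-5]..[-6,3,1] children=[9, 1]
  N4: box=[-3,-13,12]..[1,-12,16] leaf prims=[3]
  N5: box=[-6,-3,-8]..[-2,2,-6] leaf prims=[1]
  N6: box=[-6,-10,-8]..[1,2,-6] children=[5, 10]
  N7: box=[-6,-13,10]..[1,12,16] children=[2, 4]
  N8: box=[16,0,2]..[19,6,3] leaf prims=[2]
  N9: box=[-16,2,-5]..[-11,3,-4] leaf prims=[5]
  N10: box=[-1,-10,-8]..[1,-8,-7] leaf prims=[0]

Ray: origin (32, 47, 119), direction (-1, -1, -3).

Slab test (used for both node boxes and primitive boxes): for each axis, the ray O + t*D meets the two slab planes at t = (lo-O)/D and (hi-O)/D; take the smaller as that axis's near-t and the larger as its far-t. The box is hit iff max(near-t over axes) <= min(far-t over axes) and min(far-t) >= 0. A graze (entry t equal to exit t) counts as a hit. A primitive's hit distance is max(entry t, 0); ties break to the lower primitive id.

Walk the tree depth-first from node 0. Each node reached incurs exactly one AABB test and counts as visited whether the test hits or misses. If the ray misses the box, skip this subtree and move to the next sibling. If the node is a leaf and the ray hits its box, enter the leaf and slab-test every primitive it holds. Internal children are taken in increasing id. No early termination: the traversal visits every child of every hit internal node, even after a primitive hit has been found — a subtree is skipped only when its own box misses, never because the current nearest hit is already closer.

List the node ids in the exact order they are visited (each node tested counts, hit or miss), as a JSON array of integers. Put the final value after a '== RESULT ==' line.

Walk:
N0 x:[13,48] y:[35,60] z:[103/3,127/3] -> hit [35,127/3], descend [3, 6, 7, 8]
  N3 x:[38,48] y:[44,55] z:[118/3,124/3] -> miss, prune
  N6 x:[31,38] y:[45,57] z:[125/3,127/3] -> miss, prune
  N7 x:[31,38] y:[35,60] z:[103/3,109/3] -> hit [35,109/3], descend [2, 4]
    N2 x:[32,38] y:[35,36] z:[104/3,109/3] -> hit [35,36] leaf, test {P6@t=35}
    N4 x:[31,35] y:[59,60] z:[103/3,107/3] -> miss, prune
  N8 x:[13,16] y:[41,47] z:[116/3,39] -> miss, prune

7 AABB tests over nodes [0, 3, 6, 7, 2, 4, 8]; 1 leaf entered; closest P6.

== RESULT ==
[0, 3, 6, 7, 2, 4, 8]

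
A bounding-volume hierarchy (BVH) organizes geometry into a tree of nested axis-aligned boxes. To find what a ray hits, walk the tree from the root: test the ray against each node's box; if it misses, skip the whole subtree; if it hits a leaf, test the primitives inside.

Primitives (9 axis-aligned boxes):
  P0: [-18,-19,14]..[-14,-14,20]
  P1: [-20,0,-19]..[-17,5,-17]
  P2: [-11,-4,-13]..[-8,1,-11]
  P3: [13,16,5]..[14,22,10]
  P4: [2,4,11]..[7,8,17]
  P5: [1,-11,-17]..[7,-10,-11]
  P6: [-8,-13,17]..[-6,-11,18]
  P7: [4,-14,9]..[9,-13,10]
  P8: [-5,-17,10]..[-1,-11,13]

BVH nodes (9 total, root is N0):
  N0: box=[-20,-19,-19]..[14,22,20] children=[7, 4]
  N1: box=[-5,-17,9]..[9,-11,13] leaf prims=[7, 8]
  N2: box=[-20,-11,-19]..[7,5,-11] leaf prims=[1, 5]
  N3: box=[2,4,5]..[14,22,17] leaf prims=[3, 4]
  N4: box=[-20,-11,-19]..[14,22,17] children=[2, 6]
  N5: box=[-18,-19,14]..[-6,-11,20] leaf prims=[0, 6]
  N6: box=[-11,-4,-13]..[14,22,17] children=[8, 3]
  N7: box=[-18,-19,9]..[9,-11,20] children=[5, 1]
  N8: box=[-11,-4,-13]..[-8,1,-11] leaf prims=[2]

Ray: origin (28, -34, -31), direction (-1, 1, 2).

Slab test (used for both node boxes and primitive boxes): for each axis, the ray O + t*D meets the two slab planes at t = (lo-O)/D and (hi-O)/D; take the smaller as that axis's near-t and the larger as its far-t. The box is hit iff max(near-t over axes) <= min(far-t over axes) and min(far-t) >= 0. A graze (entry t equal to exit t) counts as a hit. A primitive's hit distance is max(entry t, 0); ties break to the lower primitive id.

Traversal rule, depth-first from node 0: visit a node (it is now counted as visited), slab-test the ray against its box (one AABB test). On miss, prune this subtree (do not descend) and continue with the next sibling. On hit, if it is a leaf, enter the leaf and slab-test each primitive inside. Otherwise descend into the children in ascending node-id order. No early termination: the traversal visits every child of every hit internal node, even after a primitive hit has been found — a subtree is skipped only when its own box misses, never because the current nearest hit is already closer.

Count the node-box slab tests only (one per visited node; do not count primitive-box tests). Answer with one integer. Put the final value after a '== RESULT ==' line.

Traverse from the root:
N0 x:[14,48] y:[15,56] z:[6,51/2] -> hit [15,51/2], descend [4, 7]
  N4 x:[14,48] y:[23,56] z:[6,24] -> hit [23,24], descend [2, 6]
    N2 x:[21,48] y:[23,39] z:[6,10] -> miss, prune
    N6 x:[14,39] y:[30,56] z:[9,24] -> miss, prune
  N7 x:[19,46] y:[15,23] z:[20,51/2] -> hit [20,23], descend [1, 5]
    N1 x:[19,33] y:[17,23] z:[20,22] -> hit [20,22] leaf, test {P7@t=20, P8(miss)}
    N5 x:[34,46] y:[15,23] z:[45/2,51/2] -> miss, prune

Visited [0, 4, 2, 6, 7, 1, 5]. Tests: 7 box, 1 leaf. Nearest: P7.

== RESULT ==
7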